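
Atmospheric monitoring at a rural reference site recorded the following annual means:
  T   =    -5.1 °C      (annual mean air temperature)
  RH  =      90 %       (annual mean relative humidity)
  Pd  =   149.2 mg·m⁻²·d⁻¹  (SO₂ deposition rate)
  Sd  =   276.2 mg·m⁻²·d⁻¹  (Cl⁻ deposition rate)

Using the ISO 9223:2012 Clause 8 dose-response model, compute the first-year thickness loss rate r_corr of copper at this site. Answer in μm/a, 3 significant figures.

r_corr = 1.52 μm/a

copper: f(T) = +0.126·(T−10) [T≤10 °C] = -1.9026
  SO₂ term: 0.0053·149.2^0.26·exp(0.059·90-1.9026) = 0.5879
  Cl⁻ term: 0.01025·276.2^0.27·exp(0.036·90+0.049·-5.1) = 0.9299
  r_corr = 0.5879 + 0.9299 = 1.518 μm/a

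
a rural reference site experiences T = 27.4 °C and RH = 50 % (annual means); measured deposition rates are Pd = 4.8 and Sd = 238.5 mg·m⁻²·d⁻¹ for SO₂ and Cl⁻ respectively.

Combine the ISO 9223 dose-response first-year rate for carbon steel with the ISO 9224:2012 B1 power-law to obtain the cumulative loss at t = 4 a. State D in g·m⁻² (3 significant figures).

carbon steel: T>10 °C ⇒ hinge -0.054·(27.4−10) = -0.9396
  SO₂ term: 1.77·4.8^0.52·exp(0.02·50-0.9396) = 4.251
  Sd branch = 0.102·Sd^0.62·e^(0.033·RH+0.04·T) = 47.34 μm/a
  r_corr = 4.251 + 47.34 = 51.59 μm/a
Long-term exponent b (ISO 9224 Table 2, B1) = 0.523
  D(4) = 51.59 × 4^0.523 = 51.59 × 2.065 = 106.5 μm
  Mass loss = 106.5 μm × 7.85 g/cm³ = 836.2 g·m⁻²

D(4) = 836 g·m⁻²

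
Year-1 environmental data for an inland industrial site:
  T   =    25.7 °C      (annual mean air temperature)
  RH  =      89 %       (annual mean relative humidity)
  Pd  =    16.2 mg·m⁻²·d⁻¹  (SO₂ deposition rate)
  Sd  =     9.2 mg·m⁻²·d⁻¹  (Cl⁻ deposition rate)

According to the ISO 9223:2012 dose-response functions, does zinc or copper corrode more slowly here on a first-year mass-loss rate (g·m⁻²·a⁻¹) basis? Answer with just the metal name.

zinc: T>10 °C ⇒ hinge -0.071·(25.7−10) = -1.1147
  SO₂ term: 0.0129·16.2^0.44·exp(0.046·89-1.1147) = 0.8643
  Cl⁻ term: 0.0175·9.2^0.57·exp(0.008·89+0.085·25.7) = 1.123
  r_corr = 0.8643 + 1.123 = 1.987 μm/a
  mass loss = 1.987 μm/a × 7.14 g/cm³ = 14.19 g·m⁻²·a⁻¹
copper: temperature factor f = -0.080·(15.7) = -1.2560
  Pd branch = 0.0053·Pd^0.26·e^(0.059·RH+f) = 0.594 μm/a
  Cl⁻ term: 0.01025·9.2^0.27·exp(0.036·89+0.049·25.7) = 1.619
  r_corr = 0.594 + 1.619 = 2.213 μm/a
  mass loss = 2.213 μm/a × 8.96 g/cm³ = 19.83 g·m⁻²·a⁻¹
Ordering by g·m⁻²·a⁻¹: copper (19.8) > zinc (14.2)

zinc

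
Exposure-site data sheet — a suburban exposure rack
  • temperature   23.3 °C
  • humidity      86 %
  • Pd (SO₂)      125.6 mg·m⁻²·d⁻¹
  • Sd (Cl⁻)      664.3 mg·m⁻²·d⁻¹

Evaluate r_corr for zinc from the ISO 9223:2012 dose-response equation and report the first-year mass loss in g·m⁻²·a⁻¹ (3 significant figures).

r_corr = 88.9 g·m⁻²·a⁻¹

zinc: temperature factor f = -0.071·(13.3) = -0.9443
  SO₂ term: 0.0129·125.6^0.44·exp(0.046·86-0.9443) = 2.198
  Sd branch = 0.0175·Sd^0.57·e^(0.008·RH+0.085·T) = 10.25 μm/a
  r_corr = 2.198 + 10.25 = 12.45 μm/a
Convert to mass loss: 12.45 μm/a × 7.14 g/cm³ = 88.88 g·m⁻²·a⁻¹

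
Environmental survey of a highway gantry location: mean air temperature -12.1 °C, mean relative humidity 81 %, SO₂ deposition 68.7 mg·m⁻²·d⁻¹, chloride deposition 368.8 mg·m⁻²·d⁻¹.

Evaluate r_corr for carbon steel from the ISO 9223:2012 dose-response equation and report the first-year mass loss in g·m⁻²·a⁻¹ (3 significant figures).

carbon steel: T≤10 °C ⇒ hinge +0.150·(-12.1−10) = -3.3150
  sulphur-dioxide contribution → 2.931 μm/a
  chloride contribution → 35.54 μm/a
  total first-year rate 38.47 μm/a
Convert to mass loss: 38.47 μm/a × 7.85 g/cm³ = 302 g·m⁻²·a⁻¹

r_corr = 302 g·m⁻²·a⁻¹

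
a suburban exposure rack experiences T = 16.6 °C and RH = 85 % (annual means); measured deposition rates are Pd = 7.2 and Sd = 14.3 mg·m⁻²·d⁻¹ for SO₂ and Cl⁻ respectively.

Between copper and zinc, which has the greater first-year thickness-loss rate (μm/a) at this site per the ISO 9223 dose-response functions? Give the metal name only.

copper: T>10 °C ⇒ hinge -0.080·(16.6−10) = -0.5280
  Pd branch = 0.0053·Pd^0.26·e^(0.059·RH+f) = 0.7868 μm/a
  Cl⁻ term: 0.01025·14.3^0.27·exp(0.036·85+0.049·16.6) = 1.011
  sum: 0.7868 + 1.011 → r_corr = 1.798 μm/a
zinc: T>10 °C ⇒ hinge -0.071·(16.6−10) = -0.4686
  Pd branch = 0.0129·Pd^0.44·e^(0.046·RH+f) = 0.9603 μm/a
  Cl⁻ term: 0.0175·14.3^0.57·exp(0.008·85+0.085·16.6) = 0.6452
  sum: 0.9603 + 0.6452 → r_corr = 1.605 μm/a
Ordering by μm/a: copper (1.8) > zinc (1.61)

copper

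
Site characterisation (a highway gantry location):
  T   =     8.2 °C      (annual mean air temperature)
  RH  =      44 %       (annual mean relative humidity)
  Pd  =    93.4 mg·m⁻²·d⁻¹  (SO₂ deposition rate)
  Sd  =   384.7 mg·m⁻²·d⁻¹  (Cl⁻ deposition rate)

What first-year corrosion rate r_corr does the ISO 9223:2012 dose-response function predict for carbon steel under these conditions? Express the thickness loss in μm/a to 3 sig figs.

r_corr = 58.7 μm/a

carbon steel: T≤10 °C ⇒ hinge +0.150·(8.2−10) = -0.2700
  sulphur-dioxide contribution → 34.47 μm/a
  chloride contribution → 24.23 μm/a
  ⇒ r_corr(carbon steel) = 58.71 μm/a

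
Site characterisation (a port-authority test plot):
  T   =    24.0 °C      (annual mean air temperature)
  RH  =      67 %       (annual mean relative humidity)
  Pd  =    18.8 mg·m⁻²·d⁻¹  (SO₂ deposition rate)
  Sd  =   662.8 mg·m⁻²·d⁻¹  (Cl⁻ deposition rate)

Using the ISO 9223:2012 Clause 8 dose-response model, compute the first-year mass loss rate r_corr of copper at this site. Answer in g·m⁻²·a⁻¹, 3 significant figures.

r_corr = 20.9 g·m⁻²·a⁻¹

copper: temperature factor f = -0.080·(14.0) = -1.1200
  sulphur-dioxide contribution → 0.1932 μm/a
  chloride contribution → 2.142 μm/a
  total first-year rate 2.335 μm/a
Convert to mass loss: 2.335 μm/a × 8.96 g/cm³ = 20.92 g·m⁻²·a⁻¹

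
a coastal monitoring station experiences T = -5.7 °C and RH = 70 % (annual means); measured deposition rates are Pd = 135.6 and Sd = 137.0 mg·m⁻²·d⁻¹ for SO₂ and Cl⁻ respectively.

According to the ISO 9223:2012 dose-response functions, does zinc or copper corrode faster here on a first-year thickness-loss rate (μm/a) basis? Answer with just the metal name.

zinc: T≤10 °C ⇒ hinge +0.038·(-5.7−10) = -0.5966
  sulphur-dioxide contribution → 1.542 μm/a
  chloride contribution → 0.3117 μm/a
  ⇒ r_corr(zinc) = 1.854 μm/a
copper: f(T) = +0.126·(T−10) [T≤10 °C] = -1.9782
  sulphur-dioxide contribution → 0.1634 μm/a
  chloride contribution → 0.3637 μm/a
  ⇒ r_corr(copper) = 0.5271 μm/a
Ordering by μm/a: zinc (1.85) > copper (0.527)

zinc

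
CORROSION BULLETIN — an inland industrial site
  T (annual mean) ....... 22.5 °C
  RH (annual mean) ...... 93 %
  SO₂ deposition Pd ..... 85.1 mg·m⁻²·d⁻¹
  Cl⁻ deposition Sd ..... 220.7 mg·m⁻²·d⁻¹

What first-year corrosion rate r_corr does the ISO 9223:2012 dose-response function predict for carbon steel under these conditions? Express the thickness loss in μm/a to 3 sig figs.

r_corr = 212 μm/a

carbon steel: T>10 °C ⇒ hinge -0.054·(22.5−10) = -0.6750
  Pd branch = 1.77·Pd^0.52·e^(0.02·RH+f) = 58.37 μm/a
  Sd branch = 0.102·Sd^0.62·e^(0.033·RH+0.04·T) = 153.3 μm/a
  sum: 58.37 + 153.3 → r_corr = 211.6 μm/a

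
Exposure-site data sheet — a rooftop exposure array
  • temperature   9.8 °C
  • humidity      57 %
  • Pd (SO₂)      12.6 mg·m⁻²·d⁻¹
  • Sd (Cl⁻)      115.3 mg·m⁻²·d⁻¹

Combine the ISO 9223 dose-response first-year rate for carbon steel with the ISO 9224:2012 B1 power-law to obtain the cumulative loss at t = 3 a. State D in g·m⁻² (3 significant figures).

carbon steel: f(T) = +0.150·(T−10) [T≤10 °C] = -0.0300
  Pd branch = 1.77·Pd^0.52·e^(0.02·RH+f) = 20.06 μm/a
  Cl⁻ term: 0.102·115.3^0.62·exp(0.033·57+0.04·9.8) = 18.8
  sum: 20.06 + 18.8 → r_corr = 38.85 μm/a
Power-law: D(3) = r_corr · 3^0.523
  D(3) = 38.85 × 3^0.523 = 38.85 × 1.776 = 69.02 μm
  Mass loss = 69.02 μm × 7.85 g/cm³ = 541.8 g·m⁻²

D(3) = 542 g·m⁻²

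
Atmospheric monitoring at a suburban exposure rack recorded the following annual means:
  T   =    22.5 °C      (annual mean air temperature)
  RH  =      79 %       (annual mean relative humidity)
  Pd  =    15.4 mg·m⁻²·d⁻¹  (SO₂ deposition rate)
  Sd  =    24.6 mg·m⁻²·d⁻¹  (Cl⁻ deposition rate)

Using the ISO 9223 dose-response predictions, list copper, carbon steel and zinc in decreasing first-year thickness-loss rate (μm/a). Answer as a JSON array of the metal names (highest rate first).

copper: temperature factor f = -0.080·(12.5) = -1.0000
  sulphur-dioxide contribution → 0.4197 μm/a
  chloride contribution → 1.26 μm/a
  ⇒ r_corr(copper) = 1.679 μm/a
carbon steel: f(T) = -0.054·(T−10) [T>10 °C] = -0.6750
  sulphur-dioxide contribution → 18.14 μm/a
  chloride contribution → 24.78 μm/a
  total first-year rate 42.91 μm/a
zinc: T>10 °C ⇒ hinge -0.071·(22.5−10) = -0.8875
  sulphur-dioxide contribution → 0.6697 μm/a
  chloride contribution → 1.383 μm/a
  total first-year rate 2.053 μm/a
Ordering by μm/a: carbon steel (42.9) > zinc (2.05) > copper (1.68)

["carbon steel", "zinc", "copper"]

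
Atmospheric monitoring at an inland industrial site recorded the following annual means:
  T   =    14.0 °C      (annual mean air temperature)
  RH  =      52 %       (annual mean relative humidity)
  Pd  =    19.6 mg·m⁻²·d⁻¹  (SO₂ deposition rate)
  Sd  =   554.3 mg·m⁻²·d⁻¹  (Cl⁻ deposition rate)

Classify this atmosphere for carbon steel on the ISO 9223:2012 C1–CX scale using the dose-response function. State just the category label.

C4

carbon steel: f(T) = -0.054·(T−10) [T>10 °C] = -0.2160
  sulphur-dioxide contribution → 18.96 μm/a
  chloride contribution → 49.91 μm/a
  total first-year rate 68.87 μm/a
68.9 μm/a falls in (50, 80] for carbon steel → category C4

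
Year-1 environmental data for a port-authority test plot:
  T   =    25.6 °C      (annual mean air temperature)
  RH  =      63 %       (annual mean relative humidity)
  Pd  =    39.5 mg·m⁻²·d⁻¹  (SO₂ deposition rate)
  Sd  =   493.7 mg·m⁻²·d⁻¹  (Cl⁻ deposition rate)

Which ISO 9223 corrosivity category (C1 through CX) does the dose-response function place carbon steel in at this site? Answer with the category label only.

C5

carbon steel: f(T) = -0.054·(T−10) [T>10 °C] = -0.8424
  SO₂ term: 1.77·39.5^0.52·exp(0.02·63-0.8424) = 18.18
  Cl⁻ term: 0.102·493.7^0.62·exp(0.033·63+0.04·25.6) = 106.2
  r_corr = 18.18 + 106.2 = 124.4 μm/a
124 μm/a falls in (80, 200] for carbon steel → category C5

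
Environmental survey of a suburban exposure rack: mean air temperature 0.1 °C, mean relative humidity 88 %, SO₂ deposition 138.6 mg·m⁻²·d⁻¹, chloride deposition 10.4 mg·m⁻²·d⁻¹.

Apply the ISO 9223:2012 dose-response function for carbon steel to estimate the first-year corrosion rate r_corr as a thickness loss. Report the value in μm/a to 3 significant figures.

carbon steel: f(T) = +0.150·(T−10) [T≤10 °C] = -1.4850
  sulphur-dioxide contribution → 30.28 μm/a
  chloride contribution → 7.982 μm/a
  total first-year rate 38.26 μm/a

r_corr = 38.3 μm/a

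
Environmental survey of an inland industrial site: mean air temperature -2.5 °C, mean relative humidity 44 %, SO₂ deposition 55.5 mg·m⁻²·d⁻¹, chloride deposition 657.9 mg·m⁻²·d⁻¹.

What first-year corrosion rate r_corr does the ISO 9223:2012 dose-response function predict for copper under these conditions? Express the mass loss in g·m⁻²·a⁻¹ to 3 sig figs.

copper: temperature factor f = +0.126·(-12.5) = -1.5750
  sulphur-dioxide contribution → 0.0418 μm/a
  chloride contribution → 0.2549 μm/a
  total first-year rate 0.2967 μm/a
Convert to mass loss: 0.2967 μm/a × 8.96 g/cm³ = 2.658 g·m⁻²·a⁻¹

r_corr = 2.66 g·m⁻²·a⁻¹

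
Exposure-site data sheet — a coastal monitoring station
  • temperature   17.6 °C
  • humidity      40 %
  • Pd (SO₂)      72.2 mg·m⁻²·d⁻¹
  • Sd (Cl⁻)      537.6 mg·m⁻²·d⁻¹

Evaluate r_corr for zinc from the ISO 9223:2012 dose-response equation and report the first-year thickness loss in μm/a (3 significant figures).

r_corr = 4.18 μm/a

zinc: T>10 °C ⇒ hinge -0.071·(17.6−10) = -0.5396
  sulphur-dioxide contribution → 0.3112 μm/a
  chloride contribution → 3.873 μm/a
  ⇒ r_corr(zinc) = 4.185 μm/a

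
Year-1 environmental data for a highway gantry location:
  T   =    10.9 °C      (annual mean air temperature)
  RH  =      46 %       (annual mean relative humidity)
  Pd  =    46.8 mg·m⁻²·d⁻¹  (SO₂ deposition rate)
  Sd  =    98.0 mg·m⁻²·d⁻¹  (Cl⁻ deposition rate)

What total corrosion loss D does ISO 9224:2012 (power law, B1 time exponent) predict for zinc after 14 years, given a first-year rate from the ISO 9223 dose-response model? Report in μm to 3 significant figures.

zinc: temperature factor f = -0.071·(0.9) = -0.0639
  Pd branch = 0.0129·Pd^0.44·e^(0.046·RH+f) = 0.5454 μm/a
  Cl⁻ term: 0.0175·98.0^0.57·exp(0.008·46+0.085·10.9) = 0.8714
  r_corr = 0.5454 + 0.8714 = 1.417 μm/a
Long-term exponent b (ISO 9224 Table 2, B1) = 0.813
  D(14) = 1.417 × 14^0.813 = 1.417 × 8.547 = 12.11 μm

D(14) = 12.1 μm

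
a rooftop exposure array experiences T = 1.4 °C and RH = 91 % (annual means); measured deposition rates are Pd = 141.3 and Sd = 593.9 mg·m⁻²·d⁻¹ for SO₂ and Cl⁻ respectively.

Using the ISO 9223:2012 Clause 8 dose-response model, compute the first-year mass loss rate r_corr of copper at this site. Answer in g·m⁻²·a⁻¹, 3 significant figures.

r_corr = 27.1 g·m⁻²·a⁻¹

copper: f(T) = +0.126·(T−10) [T≤10 °C] = -1.0836
  Pd branch = 0.0053·Pd^0.26·e^(0.059·RH+f) = 1.395 μm/a
  Sd branch = 0.01025·Sd^0.27·e^(0.036·RH+0.049·T) = 1.63 μm/a
  r_corr = 1.395 + 1.63 = 3.024 μm/a
Convert to mass loss: 3.024 μm/a × 8.96 g/cm³ = 27.1 g·m⁻²·a⁻¹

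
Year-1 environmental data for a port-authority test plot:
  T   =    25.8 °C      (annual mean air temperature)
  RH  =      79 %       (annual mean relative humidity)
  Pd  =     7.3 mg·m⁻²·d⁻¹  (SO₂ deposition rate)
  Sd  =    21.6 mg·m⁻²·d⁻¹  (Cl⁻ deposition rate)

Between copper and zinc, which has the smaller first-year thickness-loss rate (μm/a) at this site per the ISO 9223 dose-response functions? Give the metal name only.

copper: T>10 °C ⇒ hinge -0.080·(25.8−10) = -1.2640
  Pd branch = 0.0053·Pd^0.26·e^(0.059·RH+f) = 0.2655 μm/a
  Cl⁻ term: 0.01025·21.6^0.27·exp(0.036·79+0.049·25.8) = 1.43
  sum: 0.2655 + 1.43 → r_corr = 1.695 μm/a
zinc: temperature factor f = -0.071·(15.8) = -1.1218
  Pd branch = 0.0129·Pd^0.44·e^(0.046·RH+f) = 0.3815 μm/a
  Sd branch = 0.0175·Sd^0.57·e^(0.008·RH+0.085·T) = 1.7 μm/a
  sum: 0.3815 + 1.7 → r_corr = 2.082 μm/a
Ordering by μm/a: zinc (2.08) > copper (1.7)

copper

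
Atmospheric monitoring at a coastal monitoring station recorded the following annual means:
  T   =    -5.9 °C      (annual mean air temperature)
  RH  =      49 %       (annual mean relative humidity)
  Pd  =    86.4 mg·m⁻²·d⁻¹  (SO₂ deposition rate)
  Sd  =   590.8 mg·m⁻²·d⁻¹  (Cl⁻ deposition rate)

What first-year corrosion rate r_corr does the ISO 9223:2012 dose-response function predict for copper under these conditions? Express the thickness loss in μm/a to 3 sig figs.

copper: T≤10 °C ⇒ hinge +0.126·(-5.9−10) = -2.0034
  Pd branch = 0.0053·Pd^0.26·e^(0.059·RH+f) = 0.04104 μm/a
  Sd branch = 0.01025·Sd^0.27·e^(0.036·RH+0.049·T) = 0.2509 μm/a
  sum: 0.04104 + 0.2509 → r_corr = 0.292 μm/a

r_corr = 0.292 μm/a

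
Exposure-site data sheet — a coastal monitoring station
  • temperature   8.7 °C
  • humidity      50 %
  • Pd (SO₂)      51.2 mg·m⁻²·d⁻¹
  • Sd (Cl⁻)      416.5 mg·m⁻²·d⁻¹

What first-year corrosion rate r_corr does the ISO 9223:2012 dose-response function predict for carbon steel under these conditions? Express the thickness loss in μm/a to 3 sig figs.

carbon steel: T≤10 °C ⇒ hinge +0.150·(8.7−10) = -0.1950
  SO₂ term: 1.77·51.2^0.52·exp(0.02·50-0.1950) = 30.65
  Sd branch = 0.102·Sd^0.62·e^(0.033·RH+0.04·T) = 31.66 μm/a
  r_corr = 30.65 + 31.66 = 62.31 μm/a

r_corr = 62.3 μm/a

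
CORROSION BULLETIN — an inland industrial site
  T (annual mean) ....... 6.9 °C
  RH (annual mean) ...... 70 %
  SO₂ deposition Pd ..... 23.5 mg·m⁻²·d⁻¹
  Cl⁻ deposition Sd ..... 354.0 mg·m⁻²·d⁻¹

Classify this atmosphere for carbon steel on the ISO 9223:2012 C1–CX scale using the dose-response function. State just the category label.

carbon steel: T≤10 °C ⇒ hinge +0.150·(6.9−10) = -0.4650
  Pd branch = 1.77·Pd^0.52·e^(0.02·RH+f) = 23.28 μm/a
  Cl⁻ term: 0.102·354.0^0.62·exp(0.033·70+0.04·6.9) = 51.53
  sum: 23.28 + 51.53 → r_corr = 74.81 μm/a
Category bounds: 50…80 μm/a bracket r_corr ⇒ C4

C4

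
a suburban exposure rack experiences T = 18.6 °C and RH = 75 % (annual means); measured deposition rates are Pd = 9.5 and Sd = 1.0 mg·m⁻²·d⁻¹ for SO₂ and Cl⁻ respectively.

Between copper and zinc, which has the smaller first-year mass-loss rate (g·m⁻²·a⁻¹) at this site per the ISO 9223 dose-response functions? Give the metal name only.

copper: T>10 °C ⇒ hinge -0.080·(18.6−10) = -0.6880
  sulphur-dioxide contribution → 0.3994 μm/a
  chloride contribution → 0.3794 μm/a
  ⇒ r_corr(copper) = 0.7789 μm/a
  mass loss = 0.7789 μm/a × 8.96 g/cm³ = 6.979 g·m⁻²·a⁻¹
zinc: temperature factor f = -0.071·(8.6) = -0.6106
  sulphur-dioxide contribution → 0.5942 μm/a
  chloride contribution → 0.155 μm/a
  ⇒ r_corr(zinc) = 0.7492 μm/a
  mass loss = 0.7492 μm/a × 7.14 g/cm³ = 5.349 g·m⁻²·a⁻¹
Ordering by g·m⁻²·a⁻¹: copper (6.98) > zinc (5.35)

zinc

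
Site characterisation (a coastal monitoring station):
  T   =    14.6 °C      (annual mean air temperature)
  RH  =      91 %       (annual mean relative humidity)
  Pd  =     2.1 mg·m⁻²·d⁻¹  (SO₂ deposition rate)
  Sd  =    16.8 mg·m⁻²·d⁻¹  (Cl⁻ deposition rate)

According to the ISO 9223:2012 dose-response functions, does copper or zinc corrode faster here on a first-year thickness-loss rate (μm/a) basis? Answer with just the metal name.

copper: temperature factor f = -0.080·(4.6) = -0.3680
  SO₂ term: 0.0053·2.1^0.26·exp(0.059·91-0.3680) = 0.9549
  Cl⁻ term: 0.01025·16.8^0.27·exp(0.036·91+0.049·14.6) = 1.189
  r_corr = 0.9549 + 1.189 = 2.143 μm/a
zinc: T>10 °C ⇒ hinge -0.071·(14.6−10) = -0.3266
  Pd branch = 0.0129·Pd^0.44·e^(0.046·RH+f) = 0.8482 μm/a
  Cl⁻ term: 0.0175·16.8^0.57·exp(0.008·91+0.085·14.6) = 0.626
  r_corr = 0.8482 + 0.626 = 1.474 μm/a
Ordering by μm/a: copper (2.14) > zinc (1.47)

copper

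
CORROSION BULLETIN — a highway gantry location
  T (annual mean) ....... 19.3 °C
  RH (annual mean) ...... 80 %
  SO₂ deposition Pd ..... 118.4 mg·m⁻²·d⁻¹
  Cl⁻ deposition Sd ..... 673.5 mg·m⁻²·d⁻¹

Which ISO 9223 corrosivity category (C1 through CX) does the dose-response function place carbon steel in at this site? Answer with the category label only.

CX

carbon steel: temperature factor f = -0.054·(9.3) = -0.5022
  Pd branch = 1.77·Pd^0.52·e^(0.02·RH+f) = 63.52 μm/a
  Cl⁻ term: 0.102·673.5^0.62·exp(0.033·80+0.04·19.3) = 175.4
  r_corr = 63.52 + 175.4 = 238.9 μm/a
ISO 9223 Table 2 (carbon steel): 200 < 239 ≤ 700 μm/a ⇒ CX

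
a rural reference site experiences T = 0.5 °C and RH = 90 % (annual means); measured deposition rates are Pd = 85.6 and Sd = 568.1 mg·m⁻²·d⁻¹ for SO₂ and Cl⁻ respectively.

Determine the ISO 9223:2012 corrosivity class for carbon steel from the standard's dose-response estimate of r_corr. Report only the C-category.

C5

carbon steel: f(T) = +0.150·(T−10) [T≤10 °C] = -1.4250
  sulphur-dioxide contribution → 26.04 μm/a
  chloride contribution → 103.5 μm/a
  total first-year rate 129.5 μm/a
Category bounds: 80…200 μm/a bracket r_corr ⇒ C5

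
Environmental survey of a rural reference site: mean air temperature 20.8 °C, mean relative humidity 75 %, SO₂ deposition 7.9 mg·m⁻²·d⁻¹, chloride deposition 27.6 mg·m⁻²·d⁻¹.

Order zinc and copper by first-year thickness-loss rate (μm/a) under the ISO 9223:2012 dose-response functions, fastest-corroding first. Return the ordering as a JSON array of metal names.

["zinc", "copper"]

zinc: T>10 °C ⇒ hinge -0.071·(20.8−10) = -0.7668
  sulphur-dioxide contribution → 0.4686 μm/a
  chloride contribution → 1.238 μm/a
  total first-year rate 1.707 μm/a
copper: T>10 °C ⇒ hinge -0.080·(20.8−10) = -0.8640
  sulphur-dioxide contribution → 0.3193 μm/a
  chloride contribution → 1.035 μm/a
  total first-year rate 1.354 μm/a
Ordering by μm/a: zinc (1.71) > copper (1.35)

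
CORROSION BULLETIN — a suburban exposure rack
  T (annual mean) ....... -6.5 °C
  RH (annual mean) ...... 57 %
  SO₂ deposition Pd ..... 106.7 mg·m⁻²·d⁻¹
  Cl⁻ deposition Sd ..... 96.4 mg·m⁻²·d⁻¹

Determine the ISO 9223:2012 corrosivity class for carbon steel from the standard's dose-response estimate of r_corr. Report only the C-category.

carbon steel: T≤10 °C ⇒ hinge +0.150·(-6.5−10) = -2.4750
  sulphur-dioxide contribution → 5.282 μm/a
  chloride contribution → 8.764 μm/a
  ⇒ r_corr(carbon steel) = 14.05 μm/a
ISO 9223 Table 2 (carbon steel): 1.3 < 14 ≤ 25 μm/a ⇒ C2

C2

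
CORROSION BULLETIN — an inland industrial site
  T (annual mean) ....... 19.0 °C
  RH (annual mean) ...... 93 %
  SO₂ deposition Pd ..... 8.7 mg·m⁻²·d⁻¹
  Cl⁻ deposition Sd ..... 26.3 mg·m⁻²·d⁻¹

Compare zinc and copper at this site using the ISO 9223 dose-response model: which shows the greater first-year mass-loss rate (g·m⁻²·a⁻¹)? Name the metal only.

zinc: temperature factor f = -0.071·(9.0) = -0.6390
  sulphur-dioxide contribution → 1.272 μm/a
  chloride contribution → 1.194 μm/a
  ⇒ r_corr(zinc) = 2.465 μm/a
  mass loss = 2.465 μm/a × 7.14 g/cm³ = 17.6 g·m⁻²·a⁻¹
copper: T>10 °C ⇒ hinge -0.080·(19.0−10) = -0.7200
  sulphur-dioxide contribution → 1.094 μm/a
  chloride contribution → 1.788 μm/a
  ⇒ r_corr(copper) = 2.882 μm/a
  mass loss = 2.882 μm/a × 8.96 g/cm³ = 25.82 g·m⁻²·a⁻¹
Ordering by g·m⁻²·a⁻¹: copper (25.8) > zinc (17.6)

copper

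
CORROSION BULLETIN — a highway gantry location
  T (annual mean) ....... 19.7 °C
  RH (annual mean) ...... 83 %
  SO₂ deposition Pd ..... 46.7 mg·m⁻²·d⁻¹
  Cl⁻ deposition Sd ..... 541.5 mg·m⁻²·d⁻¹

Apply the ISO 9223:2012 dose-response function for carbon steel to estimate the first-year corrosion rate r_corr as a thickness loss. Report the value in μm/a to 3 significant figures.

carbon steel: T>10 °C ⇒ hinge -0.054·(19.7−10) = -0.5238
  sulphur-dioxide contribution → 40.69 μm/a
  chloride contribution → 171.9 μm/a
  total first-year rate 212.6 μm/a

r_corr = 213 μm/a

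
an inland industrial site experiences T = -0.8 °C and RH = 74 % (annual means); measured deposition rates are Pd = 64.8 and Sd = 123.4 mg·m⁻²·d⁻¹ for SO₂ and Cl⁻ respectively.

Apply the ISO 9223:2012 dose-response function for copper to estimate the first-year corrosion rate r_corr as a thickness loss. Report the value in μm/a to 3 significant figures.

copper: f(T) = +0.126·(T−10) [T≤10 °C] = -1.3608
  Pd branch = 0.0053·Pd^0.26·e^(0.059·RH+f) = 0.3165 μm/a
  Sd branch = 0.01025·Sd^0.27·e^(0.036·RH+0.049·T) = 0.5192 μm/a
  r_corr = 0.3165 + 0.5192 = 0.8357 μm/a

r_corr = 0.836 μm/a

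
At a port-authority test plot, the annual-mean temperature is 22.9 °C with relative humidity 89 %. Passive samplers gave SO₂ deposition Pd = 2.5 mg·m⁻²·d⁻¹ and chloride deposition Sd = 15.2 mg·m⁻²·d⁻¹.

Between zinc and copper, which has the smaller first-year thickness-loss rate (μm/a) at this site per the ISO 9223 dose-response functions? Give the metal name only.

zinc

zinc: f(T) = -0.071·(T−10) [T>10 °C] = -0.9159
  Pd branch = 0.0129·Pd^0.44·e^(0.046·RH+f) = 0.4634 μm/a
  Sd branch = 0.0175·Sd^0.57·e^(0.008·RH+0.085·T) = 1.178 μm/a
  sum: 0.4634 + 1.178 → r_corr = 1.642 μm/a
copper: temperature factor f = -0.080·(12.9) = -1.0320
  SO₂ term: 0.0053·2.5^0.26·exp(0.059·89-1.0320) = 0.4571
  Cl⁻ term: 0.01025·15.2^0.27·exp(0.036·89+0.049·22.9) = 1.617
  sum: 0.4571 + 1.617 → r_corr = 2.074 μm/a
Ordering by μm/a: copper (2.07) > zinc (1.64)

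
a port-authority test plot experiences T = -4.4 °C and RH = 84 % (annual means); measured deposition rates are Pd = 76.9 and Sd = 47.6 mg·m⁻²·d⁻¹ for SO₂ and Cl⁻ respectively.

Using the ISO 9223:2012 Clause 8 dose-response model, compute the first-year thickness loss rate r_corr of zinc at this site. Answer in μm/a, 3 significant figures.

r_corr = 2.62 μm/a

zinc: f(T) = +0.038·(T−10) [T≤10 °C] = -0.5472
  SO₂ term: 0.0129·76.9^0.44·exp(0.046·84-0.5472) = 2.404
  Cl⁻ term: 0.0175·47.6^0.57·exp(0.008·84+0.085·-4.4) = 0.2132
  sum: 2.404 + 0.2132 → r_corr = 2.617 μm/a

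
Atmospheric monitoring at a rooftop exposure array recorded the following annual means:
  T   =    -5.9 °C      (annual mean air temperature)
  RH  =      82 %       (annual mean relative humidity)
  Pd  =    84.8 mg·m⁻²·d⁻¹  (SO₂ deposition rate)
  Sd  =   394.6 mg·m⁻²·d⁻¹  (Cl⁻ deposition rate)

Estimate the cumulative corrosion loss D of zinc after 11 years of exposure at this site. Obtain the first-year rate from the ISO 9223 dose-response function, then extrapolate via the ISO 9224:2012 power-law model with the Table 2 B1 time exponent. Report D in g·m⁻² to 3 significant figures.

D(11) = 139 g·m⁻²

zinc: T≤10 °C ⇒ hinge +0.038·(-5.9−10) = -0.6042
  Pd branch = 0.0129·Pd^0.44·e^(0.046·RH+f) = 2.162 μm/a
  Sd branch = 0.0175·Sd^0.57·e^(0.008·RH+0.085·T) = 0.6165 μm/a
  r_corr = 2.162 + 0.6165 = 2.778 μm/a
Long-term exponent b (ISO 9224 Table 2, B1) = 0.813
  D(11) = 2.778 × 11^0.813 = 2.778 × 7.025 = 19.52 μm
  Mass loss = 19.52 μm × 7.14 g/cm³ = 139.4 g·m⁻²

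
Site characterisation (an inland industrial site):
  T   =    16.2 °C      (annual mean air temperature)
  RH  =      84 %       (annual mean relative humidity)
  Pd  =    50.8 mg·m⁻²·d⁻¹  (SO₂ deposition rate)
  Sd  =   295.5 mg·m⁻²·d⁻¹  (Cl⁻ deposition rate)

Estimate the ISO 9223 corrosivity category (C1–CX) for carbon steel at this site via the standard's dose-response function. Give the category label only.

C5

carbon steel: temperature factor f = -0.054·(6.2) = -0.3348
  Pd branch = 1.77·Pd^0.52·e^(0.02·RH+f) = 52.39 μm/a
  Cl⁻ term: 0.102·295.5^0.62·exp(0.033·84+0.04·16.2) = 106.1
  r_corr = 52.39 + 106.1 = 158.5 μm/a
ISO 9223 Table 2 (carbon steel): 80 < 158 ≤ 200 μm/a ⇒ C5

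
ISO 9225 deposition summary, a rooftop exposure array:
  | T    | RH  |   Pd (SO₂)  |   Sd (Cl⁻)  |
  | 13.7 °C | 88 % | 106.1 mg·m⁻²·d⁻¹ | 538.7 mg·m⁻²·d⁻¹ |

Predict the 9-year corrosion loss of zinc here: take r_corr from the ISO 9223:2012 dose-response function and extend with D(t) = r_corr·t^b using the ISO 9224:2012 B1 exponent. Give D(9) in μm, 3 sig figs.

D(9) = 50.8 μm

zinc: f(T) = -0.071·(T−10) [T>10 °C] = -0.2627
  SO₂ term: 0.0129·106.1^0.44·exp(0.046·88-0.2627) = 4.424
  Cl⁻ term: 0.0175·538.7^0.57·exp(0.008·88+0.085·13.7) = 4.087
  r_corr = 4.424 + 4.087 = 8.511 μm/a
Power-law: D(9) = r_corr · 9^0.813
  D(9) = 8.511 × 9^0.813 = 8.511 × 5.968 = 50.79 μm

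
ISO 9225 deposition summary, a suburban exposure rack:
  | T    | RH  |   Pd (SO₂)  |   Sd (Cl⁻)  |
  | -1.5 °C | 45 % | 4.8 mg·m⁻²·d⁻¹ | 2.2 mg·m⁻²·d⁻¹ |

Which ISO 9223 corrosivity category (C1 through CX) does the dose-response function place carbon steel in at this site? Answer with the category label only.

C2

carbon steel: f(T) = +0.150·(T−10) [T≤10 °C] = -1.7250
  SO₂ term: 1.77·4.8^0.52·exp(0.02·45-1.7250) = 1.754
  Sd branch = 0.102·Sd^0.62·e^(0.033·RH+0.04·T) = 0.6915 μm/a
  r_corr = 1.754 + 0.6915 = 2.445 μm/a
2.45 μm/a falls in (1.3, 25] for carbon steel → category C2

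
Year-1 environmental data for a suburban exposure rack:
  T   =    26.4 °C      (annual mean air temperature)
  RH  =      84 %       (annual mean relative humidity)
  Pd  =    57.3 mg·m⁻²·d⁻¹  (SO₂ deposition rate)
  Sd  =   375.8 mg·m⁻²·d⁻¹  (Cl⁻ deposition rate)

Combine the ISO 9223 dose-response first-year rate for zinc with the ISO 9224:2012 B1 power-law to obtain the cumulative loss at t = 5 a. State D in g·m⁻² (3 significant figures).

zinc: f(T) = -0.071·(T−10) [T>10 °C] = -1.1644
  SO₂ term: 0.0129·57.3^0.44·exp(0.046·84-1.1644) = 1.139
  Sd branch = 0.0175·Sd^0.57·e^(0.008·RH+0.085·T) = 9.488 μm/a
  r_corr = 1.139 + 9.488 = 10.63 μm/a
Long-term exponent b (ISO 9224 Table 2, B1) = 0.813
  D(5) = 10.63 × 5^0.813 = 10.63 × 3.701 = 39.33 μm
  Mass loss = 39.33 μm × 7.14 g/cm³ = 280.8 g·m⁻²

D(5) = 281 g·m⁻²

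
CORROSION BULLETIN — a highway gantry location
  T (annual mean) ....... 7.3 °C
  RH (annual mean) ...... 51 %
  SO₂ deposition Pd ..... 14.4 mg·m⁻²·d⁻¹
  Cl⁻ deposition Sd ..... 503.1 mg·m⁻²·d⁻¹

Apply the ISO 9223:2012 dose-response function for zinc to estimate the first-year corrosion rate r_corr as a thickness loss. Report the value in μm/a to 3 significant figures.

r_corr = 2.09 μm/a

zinc: temperature factor f = +0.038·(-2.7) = -0.1026
  Pd branch = 0.0129·Pd^0.44·e^(0.046·RH+f) = 0.3932 μm/a
  Sd branch = 0.0175·Sd^0.57·e^(0.008·RH+0.085·T) = 1.697 μm/a
  r_corr = 0.3932 + 1.697 = 2.09 μm/a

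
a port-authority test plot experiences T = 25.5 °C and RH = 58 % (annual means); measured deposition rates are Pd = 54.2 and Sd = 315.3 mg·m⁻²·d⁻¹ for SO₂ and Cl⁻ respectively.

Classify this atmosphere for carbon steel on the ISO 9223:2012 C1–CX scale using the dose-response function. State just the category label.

carbon steel: f(T) = -0.054·(T−10) [T>10 °C] = -0.8370
  SO₂ term: 1.77·54.2^0.52·exp(0.02·58-0.8370) = 19.5
  Sd branch = 0.102·Sd^0.62·e^(0.033·RH+0.04·T) = 67.92 μm/a
  r_corr = 19.5 + 67.92 = 87.42 μm/a
ISO 9223 Table 2 (carbon steel): 80 < 87.4 ≤ 200 μm/a ⇒ C5

C5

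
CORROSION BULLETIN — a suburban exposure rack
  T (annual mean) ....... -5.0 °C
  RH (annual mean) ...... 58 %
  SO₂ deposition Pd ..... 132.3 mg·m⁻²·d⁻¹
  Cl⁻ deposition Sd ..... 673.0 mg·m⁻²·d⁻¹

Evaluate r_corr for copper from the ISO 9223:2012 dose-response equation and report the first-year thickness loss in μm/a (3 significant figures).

r_corr = 0.463 μm/a

copper: T≤10 °C ⇒ hinge +0.126·(-5.0−10) = -1.8900
  SO₂ term: 0.0053·132.3^0.26·exp(0.059·58-1.8900) = 0.08734
  Cl⁻ term: 0.01025·673.0^0.27·exp(0.036·58+0.049·-5.0) = 0.3756
  sum: 0.08734 + 0.3756 → r_corr = 0.4629 μm/a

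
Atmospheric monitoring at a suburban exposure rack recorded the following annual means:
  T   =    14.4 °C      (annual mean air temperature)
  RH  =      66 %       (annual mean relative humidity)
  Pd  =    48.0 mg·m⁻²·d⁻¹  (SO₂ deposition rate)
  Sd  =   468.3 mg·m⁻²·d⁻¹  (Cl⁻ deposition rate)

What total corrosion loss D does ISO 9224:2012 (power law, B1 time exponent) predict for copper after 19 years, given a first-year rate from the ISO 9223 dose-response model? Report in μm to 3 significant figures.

D(19) = 11.9 μm

copper: T>10 °C ⇒ hinge -0.080·(14.4−10) = -0.3520
  SO₂ term: 0.0053·48.0^0.26·exp(0.059·66-0.3520) = 0.5008
  Cl⁻ term: 0.01025·468.3^0.27·exp(0.036·66+0.049·14.4) = 1.175
  r_corr = 0.5008 + 1.175 = 1.676 μm/a
Power-law: D(19) = r_corr · 19^0.667
  D(19) = 1.676 × 19^0.667 = 1.676 × 7.127 = 11.95 μm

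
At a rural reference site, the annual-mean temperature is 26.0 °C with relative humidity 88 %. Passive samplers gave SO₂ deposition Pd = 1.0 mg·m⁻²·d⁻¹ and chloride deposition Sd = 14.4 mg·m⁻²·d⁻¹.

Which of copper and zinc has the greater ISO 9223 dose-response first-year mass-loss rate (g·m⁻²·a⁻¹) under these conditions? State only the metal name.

copper

copper: f(T) = -0.080·(T−10) [T>10 °C] = -1.2800
  sulphur-dioxide contribution → 0.265 μm/a
  chloride contribution → 1.789 μm/a
  ⇒ r_corr(copper) = 2.054 μm/a
  mass loss = 2.054 μm/a × 8.96 g/cm³ = 18.4 g·m⁻²·a⁻¹
zinc: T>10 °C ⇒ hinge -0.071·(26.0−10) = -1.1360
  sulphur-dioxide contribution → 0.2373 μm/a
  chloride contribution → 1.475 μm/a
  ⇒ r_corr(zinc) = 1.712 μm/a
  mass loss = 1.712 μm/a × 7.14 g/cm³ = 12.23 g·m⁻²·a⁻¹
Ordering by g·m⁻²·a⁻¹: copper (18.4) > zinc (12.2)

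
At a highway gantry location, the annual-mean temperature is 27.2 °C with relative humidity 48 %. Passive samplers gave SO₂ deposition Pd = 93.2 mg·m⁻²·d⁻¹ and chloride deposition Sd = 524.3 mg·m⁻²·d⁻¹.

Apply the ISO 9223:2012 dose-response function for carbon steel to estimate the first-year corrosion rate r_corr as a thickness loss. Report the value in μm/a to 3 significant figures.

r_corr = 90.9 μm/a

carbon steel: temperature factor f = -0.054·(17.2) = -0.9288
  Pd branch = 1.77·Pd^0.52·e^(0.02·RH+f) = 19.3 μm/a
  Sd branch = 0.102·Sd^0.62·e^(0.033·RH+0.04·T) = 71.64 μm/a
  sum: 19.3 + 71.64 → r_corr = 90.95 μm/a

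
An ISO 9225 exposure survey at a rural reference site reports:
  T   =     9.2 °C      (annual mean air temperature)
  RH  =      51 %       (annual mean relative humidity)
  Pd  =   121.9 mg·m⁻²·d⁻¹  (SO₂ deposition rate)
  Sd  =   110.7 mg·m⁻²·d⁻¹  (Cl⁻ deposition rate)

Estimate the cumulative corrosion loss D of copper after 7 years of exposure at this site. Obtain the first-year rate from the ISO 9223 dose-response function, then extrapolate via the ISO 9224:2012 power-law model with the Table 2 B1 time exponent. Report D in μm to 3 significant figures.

D(7) = 2.56 μm

copper: T≤10 °C ⇒ hinge +0.126·(9.2−10) = -0.1008
  Pd branch = 0.0053·Pd^0.26·e^(0.059·RH+f) = 0.3386 μm/a
  Cl⁻ term: 0.01025·110.7^0.27·exp(0.036·51+0.049·9.2) = 0.3596
  r_corr = 0.3386 + 0.3596 = 0.6981 μm/a
Long-term exponent b (ISO 9224 Table 2, B1) = 0.667
  D(7) = 0.6981 × 7^0.667 = 0.6981 × 3.662 = 2.556 μm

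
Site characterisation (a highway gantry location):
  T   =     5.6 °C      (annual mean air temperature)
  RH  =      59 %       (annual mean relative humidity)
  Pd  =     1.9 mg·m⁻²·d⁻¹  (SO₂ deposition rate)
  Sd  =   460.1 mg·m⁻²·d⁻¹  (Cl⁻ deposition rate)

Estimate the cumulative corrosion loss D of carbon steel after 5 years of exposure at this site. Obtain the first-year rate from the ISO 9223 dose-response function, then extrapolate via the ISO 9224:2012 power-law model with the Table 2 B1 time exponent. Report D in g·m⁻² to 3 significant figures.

D(5) = 805 g·m⁻²

carbon steel: temperature factor f = +0.150·(-4.4) = -0.6600
  SO₂ term: 1.77·1.9^0.52·exp(0.02·59-0.6600) = 4.157
  Cl⁻ term: 0.102·460.1^0.62·exp(0.033·59+0.04·5.6) = 40.03
  r_corr = 4.157 + 40.03 = 44.19 μm/a
Power-law: D(5) = r_corr · 5^0.523
  D(5) = 44.19 × 5^0.523 = 44.19 × 2.32 = 102.5 μm
  Mass loss = 102.5 μm × 7.85 g/cm³ = 804.9 g·m⁻²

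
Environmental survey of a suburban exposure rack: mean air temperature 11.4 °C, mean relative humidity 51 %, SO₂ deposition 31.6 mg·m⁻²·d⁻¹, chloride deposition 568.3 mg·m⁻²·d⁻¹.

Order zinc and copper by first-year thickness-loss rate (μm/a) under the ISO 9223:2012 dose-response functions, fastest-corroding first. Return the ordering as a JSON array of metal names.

zinc: temperature factor f = -0.071·(1.4) = -0.0994
  SO₂ term: 0.0129·31.6^0.44·exp(0.046·51-0.0994) = 0.5574
  Cl⁻ term: 0.0175·568.3^0.57·exp(0.008·51+0.085·11.4) = 2.577
  r_corr = 0.5574 + 2.577 = 3.135 μm/a
copper: T>10 °C ⇒ hinge -0.080·(11.4−10) = -0.1120
  SO₂ term: 0.0053·31.6^0.26·exp(0.059·51-0.1120) = 0.2357
  Cl⁻ term: 0.01025·568.3^0.27·exp(0.036·51+0.049·11.4) = 0.6229
  sum: 0.2357 + 0.6229 → r_corr = 0.8586 μm/a
Ordering by μm/a: zinc (3.13) > copper (0.859)

["zinc", "copper"]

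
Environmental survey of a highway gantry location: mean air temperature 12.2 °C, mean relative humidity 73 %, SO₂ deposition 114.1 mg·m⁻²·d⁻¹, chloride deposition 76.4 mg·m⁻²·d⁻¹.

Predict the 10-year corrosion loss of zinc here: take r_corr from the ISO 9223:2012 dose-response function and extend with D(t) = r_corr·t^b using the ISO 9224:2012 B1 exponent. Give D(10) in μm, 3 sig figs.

D(10) = 23.4 μm

zinc: temperature factor f = -0.071·(2.2) = -0.1562
  Pd branch = 0.0129·Pd^0.44·e^(0.046·RH+f) = 2.549 μm/a
  Cl⁻ term: 0.0175·76.4^0.57·exp(0.008·73+0.085·12.2) = 1.048
  r_corr = 2.549 + 1.048 = 3.597 μm/a
Power-law: D(10) = r_corr · 10^0.813
  D(10) = 3.597 × 10^0.813 = 3.597 × 6.501 = 23.38 μm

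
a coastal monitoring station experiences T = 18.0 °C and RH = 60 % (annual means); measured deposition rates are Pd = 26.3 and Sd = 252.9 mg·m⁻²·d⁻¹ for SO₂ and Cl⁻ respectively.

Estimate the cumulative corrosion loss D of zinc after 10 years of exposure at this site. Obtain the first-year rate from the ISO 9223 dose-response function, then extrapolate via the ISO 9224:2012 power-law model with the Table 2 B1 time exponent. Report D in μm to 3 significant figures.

D(10) = 23.1 μm

zinc: temperature factor f = -0.071·(8.0) = -0.5680
  SO₂ term: 0.0129·26.3^0.44·exp(0.046·60-0.5680) = 0.4868
  Cl⁻ term: 0.0175·252.9^0.57·exp(0.008·60+0.085·18.0) = 3.06
  r_corr = 0.4868 + 3.06 = 3.546 μm/a
ISO 9224: D(t) = r_corr · t^b with b = 0.813 (zinc, B1)
  D(10) = 3.546 × 10^0.813 = 3.546 × 6.501 = 23.06 μm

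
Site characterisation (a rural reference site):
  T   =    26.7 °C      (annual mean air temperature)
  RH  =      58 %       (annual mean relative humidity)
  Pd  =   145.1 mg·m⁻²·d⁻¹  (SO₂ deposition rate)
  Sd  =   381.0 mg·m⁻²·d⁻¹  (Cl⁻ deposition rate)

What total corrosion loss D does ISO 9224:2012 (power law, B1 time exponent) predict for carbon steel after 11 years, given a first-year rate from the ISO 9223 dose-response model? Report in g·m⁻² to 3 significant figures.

carbon steel: T>10 °C ⇒ hinge -0.054·(26.7−10) = -0.9018
  sulphur-dioxide contribution → 30.49 μm/a
  chloride contribution → 80.14 μm/a
  ⇒ r_corr(carbon steel) = 110.6 μm/a
Long-term exponent b (ISO 9224 Table 2, B1) = 0.523
  D(11) = 110.6 × 11^0.523 = 110.6 × 3.505 = 387.7 μm
  Mass loss = 387.7 μm × 7.85 g/cm³ = 3044 g·m⁻²

D(11) = 3.04e+03 g·m⁻²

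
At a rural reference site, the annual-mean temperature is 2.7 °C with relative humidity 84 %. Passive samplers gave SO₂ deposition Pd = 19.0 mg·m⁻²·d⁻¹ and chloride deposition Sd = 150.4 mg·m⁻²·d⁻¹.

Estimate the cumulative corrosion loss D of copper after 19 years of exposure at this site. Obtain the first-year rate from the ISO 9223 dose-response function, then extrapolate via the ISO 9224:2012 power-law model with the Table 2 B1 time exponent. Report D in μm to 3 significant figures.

D(19) = 11.2 μm

copper: T≤10 °C ⇒ hinge +0.126·(2.7−10) = -0.9198
  SO₂ term: 0.0053·19.0^0.26·exp(0.059·84-0.9198) = 0.6451
  Sd branch = 0.01025·Sd^0.27·e^(0.036·RH+0.049·T) = 0.9318 μm/a
  sum: 0.6451 + 0.9318 → r_corr = 1.577 μm/a
ISO 9224: D(t) = r_corr · t^b with b = 0.667 (copper, B1)
  D(19) = 1.577 × 19^0.667 = 1.577 × 7.127 = 11.24 μm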